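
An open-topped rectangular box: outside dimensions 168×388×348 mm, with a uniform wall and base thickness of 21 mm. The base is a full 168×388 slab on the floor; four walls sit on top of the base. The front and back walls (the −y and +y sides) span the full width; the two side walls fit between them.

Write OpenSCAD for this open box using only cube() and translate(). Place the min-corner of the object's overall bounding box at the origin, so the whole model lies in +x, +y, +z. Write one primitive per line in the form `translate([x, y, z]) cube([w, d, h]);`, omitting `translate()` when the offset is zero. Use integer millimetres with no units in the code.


cube([168, 388, 21]);
translate([0, 0, 21]) cube([168, 21, 327]);
translate([0, 367, 21]) cube([168, 21, 327]);
translate([0, 21, 21]) cube([21, 346, 327]);
translate([147, 21, 21]) cube([21, 346, 327]);


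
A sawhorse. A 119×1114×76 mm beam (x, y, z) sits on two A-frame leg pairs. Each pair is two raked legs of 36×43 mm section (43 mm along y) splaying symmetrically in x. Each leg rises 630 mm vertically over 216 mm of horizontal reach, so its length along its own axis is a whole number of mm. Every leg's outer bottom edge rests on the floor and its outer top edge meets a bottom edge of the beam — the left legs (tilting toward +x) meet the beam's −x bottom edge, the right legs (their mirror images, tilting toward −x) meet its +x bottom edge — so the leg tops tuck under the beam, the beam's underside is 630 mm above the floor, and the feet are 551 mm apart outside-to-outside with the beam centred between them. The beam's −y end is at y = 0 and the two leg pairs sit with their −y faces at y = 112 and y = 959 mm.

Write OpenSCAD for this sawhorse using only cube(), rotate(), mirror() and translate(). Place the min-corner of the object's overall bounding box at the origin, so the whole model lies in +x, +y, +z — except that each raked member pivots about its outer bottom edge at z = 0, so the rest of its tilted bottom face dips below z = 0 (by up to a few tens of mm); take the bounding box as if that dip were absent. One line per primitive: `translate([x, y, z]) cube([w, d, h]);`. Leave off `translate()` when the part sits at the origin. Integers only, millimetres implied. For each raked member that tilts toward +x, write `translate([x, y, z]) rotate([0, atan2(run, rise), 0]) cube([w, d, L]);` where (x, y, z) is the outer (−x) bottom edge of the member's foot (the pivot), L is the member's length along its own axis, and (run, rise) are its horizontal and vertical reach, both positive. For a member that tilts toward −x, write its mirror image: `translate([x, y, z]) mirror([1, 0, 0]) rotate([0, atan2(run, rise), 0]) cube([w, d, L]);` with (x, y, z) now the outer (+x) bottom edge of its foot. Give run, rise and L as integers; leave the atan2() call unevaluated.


// leg length = √(216² + 630²) = 666
// right-leg outer foot x = 2·216 + 119 = 551
// beam min-corner = (216, 0, 630)
translate([216, 0, 630]) cube([119, 1114, 76]);
translate([0, 112, 0]) rotate([0, atan2(216, 630), 0]) cube([36, 43, 666]);
translate([551, 112, 0]) mirror([1, 0, 0]) rotate([0, atan2(216, 630), 0]) cube([36, 43, 666]);
translate([0, 959, 0]) rotate([0, atan2(216, 630), 0]) cube([36, 43, 666]);
translate([551, 959, 0]) mirror([1, 0, 0]) rotate([0, atan2(216, 630), 0]) cube([36, 43, 666]);


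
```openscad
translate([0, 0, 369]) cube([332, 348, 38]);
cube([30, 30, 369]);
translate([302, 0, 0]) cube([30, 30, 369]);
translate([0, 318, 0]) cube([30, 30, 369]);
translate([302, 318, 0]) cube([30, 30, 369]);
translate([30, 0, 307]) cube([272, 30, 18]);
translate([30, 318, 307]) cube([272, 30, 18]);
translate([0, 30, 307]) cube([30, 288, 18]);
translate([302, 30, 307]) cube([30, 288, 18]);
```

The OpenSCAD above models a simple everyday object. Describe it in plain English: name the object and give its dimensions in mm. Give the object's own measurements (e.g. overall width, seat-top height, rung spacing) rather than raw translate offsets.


A four-legged stool. The seat is a 332×348×38 mm slab whose top surface is at z = 407 mm; four square legs, each 30×30 mm in cross-section, run from the floor (z = 0) to the underside of the seat, each flush with a corner of the seat. Four stretchers, 30 mm wide and 18 mm tall, connect adjacent legs with their undersides at z = 307 mm, each running between the inner faces of the legs it joins and aligned with the legs' outer faces on the other axis.


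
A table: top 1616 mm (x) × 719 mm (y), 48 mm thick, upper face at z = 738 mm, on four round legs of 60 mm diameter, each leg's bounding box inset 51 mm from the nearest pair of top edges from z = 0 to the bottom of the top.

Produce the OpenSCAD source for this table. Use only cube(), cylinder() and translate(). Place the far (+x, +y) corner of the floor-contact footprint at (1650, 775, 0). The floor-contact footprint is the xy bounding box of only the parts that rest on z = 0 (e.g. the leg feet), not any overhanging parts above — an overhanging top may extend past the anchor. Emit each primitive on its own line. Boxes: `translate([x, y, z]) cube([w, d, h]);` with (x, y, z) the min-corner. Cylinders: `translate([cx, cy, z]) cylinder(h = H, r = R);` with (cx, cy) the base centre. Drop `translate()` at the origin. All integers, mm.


translate([85, 107, 690]) cube([1616, 719, 48]);
translate([166, 188, 0]) cylinder(h = 690, r = 30);
translate([1620, 188, 0]) cylinder(h = 690, r = 30);
translate([166, 745, 0]) cylinder(h = 690, r = 30);
translate([1620, 745, 0]) cylinder(h = 690, r = 30);


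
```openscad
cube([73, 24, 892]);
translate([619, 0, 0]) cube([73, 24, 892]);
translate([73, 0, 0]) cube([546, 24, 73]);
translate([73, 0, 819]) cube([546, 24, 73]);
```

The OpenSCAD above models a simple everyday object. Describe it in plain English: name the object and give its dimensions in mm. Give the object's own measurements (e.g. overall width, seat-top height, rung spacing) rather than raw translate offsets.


A rectangular picture frame lying in the x–z plane (depth along y). The opening is 546 mm wide (x) by 746 mm tall (z), surrounded by a border 73 mm wide on all four sides. The frame is 24 mm deep and is made of two full-height vertical stiles with two horizontal rails fitted between them.


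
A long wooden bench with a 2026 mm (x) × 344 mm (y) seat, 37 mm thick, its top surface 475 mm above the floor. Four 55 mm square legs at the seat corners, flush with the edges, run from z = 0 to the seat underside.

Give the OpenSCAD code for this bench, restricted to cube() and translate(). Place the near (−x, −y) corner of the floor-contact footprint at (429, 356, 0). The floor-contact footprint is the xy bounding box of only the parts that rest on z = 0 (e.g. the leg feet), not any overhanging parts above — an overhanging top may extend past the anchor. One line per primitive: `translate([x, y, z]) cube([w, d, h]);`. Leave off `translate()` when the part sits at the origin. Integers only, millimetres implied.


translate([429, 356, 438]) cube([2026, 344, 37]);
translate([429, 356, 0]) cube([55, 55, 438]);
translate([429, 645, 0]) cube([55, 55, 438]);
translate([2400, 356, 0]) cube([55, 55, 438]);
translate([2400, 645, 0]) cube([55, 55, 438]);


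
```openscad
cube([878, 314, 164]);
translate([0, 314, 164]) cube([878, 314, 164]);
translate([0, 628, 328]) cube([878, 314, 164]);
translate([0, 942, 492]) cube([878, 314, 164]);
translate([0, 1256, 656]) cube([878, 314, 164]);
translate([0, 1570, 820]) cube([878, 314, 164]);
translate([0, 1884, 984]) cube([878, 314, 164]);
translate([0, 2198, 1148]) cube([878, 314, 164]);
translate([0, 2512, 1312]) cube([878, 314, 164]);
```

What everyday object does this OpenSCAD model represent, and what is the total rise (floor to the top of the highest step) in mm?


A staircase. The total rise is 1476 mm.

9 identical blocks, each offset up and back from the previous — a staircase. Each step is 164 mm tall and there are 9 of them, so the total rise is 9 × 164 = 1476 mm.


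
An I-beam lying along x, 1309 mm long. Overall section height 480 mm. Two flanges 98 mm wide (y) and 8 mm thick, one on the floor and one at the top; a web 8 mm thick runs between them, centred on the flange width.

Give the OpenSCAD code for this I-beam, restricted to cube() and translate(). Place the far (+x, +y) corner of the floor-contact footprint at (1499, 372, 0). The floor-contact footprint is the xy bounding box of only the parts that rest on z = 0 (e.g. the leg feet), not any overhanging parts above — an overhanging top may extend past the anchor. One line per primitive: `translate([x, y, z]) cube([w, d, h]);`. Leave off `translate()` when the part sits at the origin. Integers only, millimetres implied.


translate([190, 274, 0]) cube([1309, 98, 8]);
translate([190, 319, 8]) cube([1309, 8, 464]);
translate([190, 274, 472]) cube([1309, 98, 8]);


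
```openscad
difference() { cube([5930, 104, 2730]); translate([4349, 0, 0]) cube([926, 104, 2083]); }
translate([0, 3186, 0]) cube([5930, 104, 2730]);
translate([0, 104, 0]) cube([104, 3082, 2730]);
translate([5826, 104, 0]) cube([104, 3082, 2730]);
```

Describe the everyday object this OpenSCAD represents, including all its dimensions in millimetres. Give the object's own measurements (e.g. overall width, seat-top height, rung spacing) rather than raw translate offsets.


A single room: four walls, each 2730 mm tall and 104 mm thick, enclosing an outside footprint 5930×3290 mm (x × y), no floor or roof. The front and back walls (−y and +y sides) run the full x-width; the side walls fit between their inner faces. A door opening 926 mm wide and 2083 mm tall is cut through the front wall from the floor up, its −x edge 4349 mm from the wall's −x end.


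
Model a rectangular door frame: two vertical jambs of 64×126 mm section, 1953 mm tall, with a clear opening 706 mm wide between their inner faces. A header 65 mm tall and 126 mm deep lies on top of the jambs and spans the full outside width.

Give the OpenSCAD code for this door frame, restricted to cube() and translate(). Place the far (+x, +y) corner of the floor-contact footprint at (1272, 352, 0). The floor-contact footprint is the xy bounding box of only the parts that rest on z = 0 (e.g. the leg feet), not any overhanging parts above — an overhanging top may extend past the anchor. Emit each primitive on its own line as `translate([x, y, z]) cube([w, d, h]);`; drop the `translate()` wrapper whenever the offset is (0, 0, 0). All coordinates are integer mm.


translate([438, 226, 0]) cube([64, 126, 1953]);
translate([1208, 226, 0]) cube([64, 126, 1953]);
translate([438, 226, 1953]) cube([834, 126, 65]);


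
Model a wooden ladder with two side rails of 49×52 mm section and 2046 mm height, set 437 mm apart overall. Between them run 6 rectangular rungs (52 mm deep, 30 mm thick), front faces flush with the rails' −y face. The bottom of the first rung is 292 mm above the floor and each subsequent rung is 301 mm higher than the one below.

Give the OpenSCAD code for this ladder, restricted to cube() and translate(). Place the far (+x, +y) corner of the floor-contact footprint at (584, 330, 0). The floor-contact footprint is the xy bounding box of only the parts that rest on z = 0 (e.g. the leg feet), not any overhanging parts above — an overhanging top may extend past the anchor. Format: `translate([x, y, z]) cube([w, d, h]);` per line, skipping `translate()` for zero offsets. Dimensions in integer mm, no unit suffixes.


translate([147, 278, 0]) cube([49, 52, 2046]);
translate([535, 278, 0]) cube([49, 52, 2046]);
translate([196, 278, 292]) cube([339, 52, 30]);
translate([196, 278, 593]) cube([339, 52, 30]);
translate([196, 278, 894]) cube([339, 52, 30]);
translate([196, 278, 1195]) cube([339, 52, 30]);
translate([196, 278, 1496]) cube([339, 52, 30]);
translate([196, 278, 1797]) cube([339, 52, 30]);


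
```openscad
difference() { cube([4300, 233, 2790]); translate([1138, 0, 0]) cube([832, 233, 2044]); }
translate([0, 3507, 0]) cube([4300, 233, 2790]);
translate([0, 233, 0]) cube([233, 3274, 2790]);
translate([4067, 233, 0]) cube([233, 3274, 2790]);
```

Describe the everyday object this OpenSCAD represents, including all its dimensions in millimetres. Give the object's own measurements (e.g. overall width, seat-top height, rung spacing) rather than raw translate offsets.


A single room: four walls, each 2790 mm tall and 233 mm thick, enclosing an outside footprint 4300×3740 mm (x × y), no floor or roof. The front and back walls (−y and +y sides) run the full x-width; the side walls fit between their inner faces. A door opening 832 mm wide and 2044 mm tall is cut through the front wall from the floor up, its −x edge 1138 mm from the wall's −x end.


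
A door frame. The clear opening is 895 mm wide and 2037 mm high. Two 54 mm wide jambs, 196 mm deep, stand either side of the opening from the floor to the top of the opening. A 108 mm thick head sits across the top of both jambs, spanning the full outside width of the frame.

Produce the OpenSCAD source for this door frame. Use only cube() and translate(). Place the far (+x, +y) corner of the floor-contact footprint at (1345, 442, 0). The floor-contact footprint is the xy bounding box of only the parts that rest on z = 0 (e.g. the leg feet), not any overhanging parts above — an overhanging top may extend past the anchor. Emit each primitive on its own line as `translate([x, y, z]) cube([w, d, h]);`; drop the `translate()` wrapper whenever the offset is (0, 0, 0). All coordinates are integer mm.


translate([342, 246, 0]) cube([54, 196, 2037]);
translate([1291, 246, 0]) cube([54, 196, 2037]);
translate([342, 246, 2037]) cube([1003, 196, 108]);


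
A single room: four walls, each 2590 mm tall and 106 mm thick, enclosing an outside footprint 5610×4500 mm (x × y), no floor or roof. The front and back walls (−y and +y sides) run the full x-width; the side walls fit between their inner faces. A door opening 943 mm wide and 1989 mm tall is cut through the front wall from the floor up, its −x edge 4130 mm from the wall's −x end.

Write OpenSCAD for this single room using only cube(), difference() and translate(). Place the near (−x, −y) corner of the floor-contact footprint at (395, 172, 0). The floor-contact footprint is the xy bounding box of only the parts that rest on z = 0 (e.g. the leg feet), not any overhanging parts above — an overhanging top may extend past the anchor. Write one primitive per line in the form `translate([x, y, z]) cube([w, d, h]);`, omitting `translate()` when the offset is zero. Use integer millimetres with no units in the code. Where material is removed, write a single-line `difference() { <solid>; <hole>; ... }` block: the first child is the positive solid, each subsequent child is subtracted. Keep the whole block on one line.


difference() { translate([395, 172, 0]) cube([5610, 106, 2590]); translate([4525, 172, 0]) cube([943, 106, 1989]); }
translate([395, 4566, 0]) cube([5610, 106, 2590]);
translate([395, 278, 0]) cube([106, 4288, 2590]);
translate([5899, 278, 0]) cube([106, 4288, 2590]);


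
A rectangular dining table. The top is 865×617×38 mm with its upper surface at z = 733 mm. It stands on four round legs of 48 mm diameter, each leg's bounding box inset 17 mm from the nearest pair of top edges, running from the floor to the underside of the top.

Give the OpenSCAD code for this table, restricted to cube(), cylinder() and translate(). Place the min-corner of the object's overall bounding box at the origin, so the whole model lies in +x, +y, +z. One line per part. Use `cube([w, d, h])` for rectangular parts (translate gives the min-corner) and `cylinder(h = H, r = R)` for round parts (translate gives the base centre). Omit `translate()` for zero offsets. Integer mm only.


translate([0, 0, 695]) cube([865, 617, 38]);
translate([41, 41, 0]) cylinder(h = 695, r = 24);
translate([824, 41, 0]) cylinder(h = 695, r = 24);
translate([41, 576, 0]) cylinder(h = 695, r = 24);
translate([824, 576, 0]) cylinder(h = 695, r = 24);


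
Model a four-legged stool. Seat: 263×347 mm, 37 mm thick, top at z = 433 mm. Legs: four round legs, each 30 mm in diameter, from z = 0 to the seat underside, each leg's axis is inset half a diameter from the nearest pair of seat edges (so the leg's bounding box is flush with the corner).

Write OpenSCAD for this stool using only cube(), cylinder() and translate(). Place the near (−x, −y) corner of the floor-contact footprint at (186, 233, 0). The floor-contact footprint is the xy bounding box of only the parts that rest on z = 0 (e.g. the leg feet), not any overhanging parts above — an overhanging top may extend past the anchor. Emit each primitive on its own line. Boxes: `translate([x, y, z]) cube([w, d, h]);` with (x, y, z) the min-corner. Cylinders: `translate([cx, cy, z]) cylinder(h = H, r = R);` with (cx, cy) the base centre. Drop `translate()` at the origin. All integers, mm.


translate([186, 233, 396]) cube([263, 347, 37]);
translate([201, 248, 0]) cylinder(h = 396, r = 15);
translate([434, 248, 0]) cylinder(h = 396, r = 15);
translate([201, 565, 0]) cylinder(h = 396, r = 15);
translate([434, 565, 0]) cylinder(h = 396, r = 15);


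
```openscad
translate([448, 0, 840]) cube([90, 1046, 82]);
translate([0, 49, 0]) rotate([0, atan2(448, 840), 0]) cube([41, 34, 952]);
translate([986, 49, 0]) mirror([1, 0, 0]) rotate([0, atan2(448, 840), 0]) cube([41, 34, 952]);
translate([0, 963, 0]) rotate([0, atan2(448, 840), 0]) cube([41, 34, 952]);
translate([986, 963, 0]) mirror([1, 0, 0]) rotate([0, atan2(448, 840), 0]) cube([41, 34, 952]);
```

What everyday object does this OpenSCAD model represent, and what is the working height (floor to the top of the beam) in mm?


A sawhorse. The overall height is 922 mm.

A beam across two mirrored pairs of raked legs — a sawhorse. The beam's underside is at z = 840 (matching the legs' vertical rise in atan2(448, 840)) and the beam is 82 mm tall, so its top is at 840 + 82 = 922 mm. The raked legs top out at the beam's underside, so that is the highest point.


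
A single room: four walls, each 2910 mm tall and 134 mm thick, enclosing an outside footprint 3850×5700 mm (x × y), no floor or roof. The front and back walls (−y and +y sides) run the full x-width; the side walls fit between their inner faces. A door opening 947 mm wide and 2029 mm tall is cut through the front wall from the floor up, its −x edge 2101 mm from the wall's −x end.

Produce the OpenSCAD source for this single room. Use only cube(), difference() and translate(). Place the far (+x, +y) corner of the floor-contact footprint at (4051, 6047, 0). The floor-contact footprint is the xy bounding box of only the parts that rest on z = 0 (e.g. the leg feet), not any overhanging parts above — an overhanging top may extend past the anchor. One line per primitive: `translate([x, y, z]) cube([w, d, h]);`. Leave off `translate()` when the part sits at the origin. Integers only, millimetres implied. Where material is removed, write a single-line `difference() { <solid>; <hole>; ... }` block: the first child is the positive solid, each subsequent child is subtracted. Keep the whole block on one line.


difference() { translate([201, 347, 0]) cube([3850, 134, 2910]); translate([2302, 347, 0]) cube([947, 134, 2029]); }
translate([201, 5913, 0]) cube([3850, 134, 2910]);
translate([201, 481, 0]) cube([134, 5432, 2910]);
translate([3917, 481, 0]) cube([134, 5432, 2910]);


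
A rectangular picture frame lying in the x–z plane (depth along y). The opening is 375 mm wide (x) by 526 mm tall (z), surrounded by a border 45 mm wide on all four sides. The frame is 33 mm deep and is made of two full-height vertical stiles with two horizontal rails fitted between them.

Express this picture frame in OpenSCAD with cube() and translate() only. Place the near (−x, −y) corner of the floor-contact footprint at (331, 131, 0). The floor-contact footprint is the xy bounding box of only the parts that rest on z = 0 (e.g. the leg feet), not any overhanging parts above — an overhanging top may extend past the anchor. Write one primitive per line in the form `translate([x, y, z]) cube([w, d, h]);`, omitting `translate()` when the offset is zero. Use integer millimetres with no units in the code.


translate([331, 131, 0]) cube([45, 33, 616]);
translate([751, 131, 0]) cube([45, 33, 616]);
translate([376, 131, 0]) cube([375, 33, 45]);
translate([376, 131, 571]) cube([375, 33, 45]);


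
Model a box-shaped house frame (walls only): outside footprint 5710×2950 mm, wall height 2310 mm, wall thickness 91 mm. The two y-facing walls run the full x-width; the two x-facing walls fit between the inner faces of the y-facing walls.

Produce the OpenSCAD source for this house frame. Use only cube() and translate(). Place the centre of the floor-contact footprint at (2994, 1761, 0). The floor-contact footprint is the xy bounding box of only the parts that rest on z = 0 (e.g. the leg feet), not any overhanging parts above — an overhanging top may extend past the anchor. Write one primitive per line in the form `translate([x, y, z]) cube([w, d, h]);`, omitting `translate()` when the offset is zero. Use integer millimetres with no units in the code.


translate([139, 286, 0]) cube([5710, 91, 2310]);
translate([139, 3145, 0]) cube([5710, 91, 2310]);
translate([139, 377, 0]) cube([91, 2768, 2310]);
translate([5758, 377, 0]) cube([91, 2768, 2310]);


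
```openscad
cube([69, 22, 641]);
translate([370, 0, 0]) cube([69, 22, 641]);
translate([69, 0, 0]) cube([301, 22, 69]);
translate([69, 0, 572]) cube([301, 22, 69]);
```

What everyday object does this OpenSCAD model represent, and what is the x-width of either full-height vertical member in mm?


A picture frame. The border width is 69 mm.

Four thin pieces enclosing a rectangular opening — a picture frame. The two full-height stiles are 641 mm tall; the top rail sits at z = 572 and is 69 mm tall, so the border above the opening is 641 − 572 = 69 mm, matching the stile x-width.


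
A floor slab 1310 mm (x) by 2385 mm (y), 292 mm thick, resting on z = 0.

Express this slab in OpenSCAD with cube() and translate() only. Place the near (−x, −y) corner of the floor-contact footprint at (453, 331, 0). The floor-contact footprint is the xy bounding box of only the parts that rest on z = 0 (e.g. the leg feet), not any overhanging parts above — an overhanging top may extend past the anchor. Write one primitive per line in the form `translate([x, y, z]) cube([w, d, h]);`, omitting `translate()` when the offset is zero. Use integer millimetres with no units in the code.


translate([453, 331, 0]) cube([1310, 2385, 292]);


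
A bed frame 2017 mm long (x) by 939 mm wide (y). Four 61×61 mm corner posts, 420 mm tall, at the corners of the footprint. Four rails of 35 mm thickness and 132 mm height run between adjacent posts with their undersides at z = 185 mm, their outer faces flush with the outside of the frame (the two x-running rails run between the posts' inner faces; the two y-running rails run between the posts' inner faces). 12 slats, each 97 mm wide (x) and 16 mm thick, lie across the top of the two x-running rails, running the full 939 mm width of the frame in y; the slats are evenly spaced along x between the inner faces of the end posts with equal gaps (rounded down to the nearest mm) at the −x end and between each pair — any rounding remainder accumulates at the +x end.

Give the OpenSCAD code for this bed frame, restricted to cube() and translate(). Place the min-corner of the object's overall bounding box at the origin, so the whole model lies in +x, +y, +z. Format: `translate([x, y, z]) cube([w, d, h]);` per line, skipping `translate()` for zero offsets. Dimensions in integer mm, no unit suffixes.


// slat z = rail_z + rail_h = 185 + 132 = 317
// slat gap = ⌊(1895 − 12·97) / 13⌋ = 56
cube([61, 61, 420]);
translate([0, 878, 0]) cube([61, 61, 420]);
translate([1956, 0, 0]) cube([61, 61, 420]);
translate([1956, 878, 0]) cube([61, 61, 420]);
translate([61, 0, 185]) cube([1895, 35, 132]);
translate([61, 904, 185]) cube([1895, 35, 132]);
translate([0, 61, 185]) cube([35, 817, 132]);
translate([1982, 61, 185]) cube([35, 817, 132]);
translate([117, 0, 317]) cube([97, 939, 16]);
translate([270, 0, 317]) cube([97, 939, 16]);
translate([423, 0, 317]) cube([97, 939, 16]);
translate([576, 0, 317]) cube([97, 939, 16]);
translate([729, 0, 317]) cube([97, 939, 16]);
translate([882, 0, 317]) cube([97, 939, 16]);
translate([1035, 0, 317]) cube([97, 939, 16]);
translate([1188, 0, 317]) cube([97, 939, 16]);
translate([1341, 0, 317]) cube([97, 939, 16]);
translate([1494, 0, 317]) cube([97, 939, 16]);
translate([1647, 0, 317]) cube([97, 939, 16]);
translate([1800, 0, 317]) cube([97, 939, 16]);


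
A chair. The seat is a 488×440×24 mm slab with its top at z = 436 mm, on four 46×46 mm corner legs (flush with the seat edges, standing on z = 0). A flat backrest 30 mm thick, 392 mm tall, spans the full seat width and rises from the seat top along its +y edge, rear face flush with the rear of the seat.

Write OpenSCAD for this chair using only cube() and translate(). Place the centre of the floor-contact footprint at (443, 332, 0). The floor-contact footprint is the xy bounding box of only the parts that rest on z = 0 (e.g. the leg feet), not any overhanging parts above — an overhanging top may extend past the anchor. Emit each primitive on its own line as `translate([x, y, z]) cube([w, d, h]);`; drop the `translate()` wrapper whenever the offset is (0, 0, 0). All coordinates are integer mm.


translate([199, 112, 412]) cube([488, 440, 24]);
translate([199, 112, 0]) cube([46, 46, 412]);
translate([641, 112, 0]) cube([46, 46, 412]);
translate([199, 506, 0]) cube([46, 46, 412]);
translate([641, 506, 0]) cube([46, 46, 412]);
translate([199, 522, 436]) cube([488, 30, 392]);


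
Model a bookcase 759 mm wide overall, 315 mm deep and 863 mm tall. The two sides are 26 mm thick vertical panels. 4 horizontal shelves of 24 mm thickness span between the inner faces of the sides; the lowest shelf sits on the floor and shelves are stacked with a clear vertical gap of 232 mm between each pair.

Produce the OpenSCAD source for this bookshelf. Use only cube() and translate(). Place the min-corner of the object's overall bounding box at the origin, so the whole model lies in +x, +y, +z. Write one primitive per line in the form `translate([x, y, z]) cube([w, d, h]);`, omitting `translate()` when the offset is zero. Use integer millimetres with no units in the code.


cube([26, 315, 863]);
translate([733, 0, 0]) cube([26, 315, 863]);
translate([26, 0, 0]) cube([707, 315, 24]);
translate([26, 0, 256]) cube([707, 315, 24]);
translate([26, 0, 512]) cube([707, 315, 24]);
translate([26, 0, 768]) cube([707, 315, 24]);


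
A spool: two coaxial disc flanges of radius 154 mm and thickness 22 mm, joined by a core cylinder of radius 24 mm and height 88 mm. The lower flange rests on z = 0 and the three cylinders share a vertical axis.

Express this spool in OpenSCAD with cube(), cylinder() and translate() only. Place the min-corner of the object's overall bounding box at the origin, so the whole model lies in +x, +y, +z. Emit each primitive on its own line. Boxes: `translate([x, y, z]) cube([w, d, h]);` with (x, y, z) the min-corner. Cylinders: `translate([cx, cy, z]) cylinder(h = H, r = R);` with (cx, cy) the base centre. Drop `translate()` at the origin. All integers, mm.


translate([154, 154, 0]) cylinder(h = 22, r = 154);
translate([154, 154, 22]) cylinder(h = 88, r = 24);
translate([154, 154, 110]) cylinder(h = 22, r = 154);


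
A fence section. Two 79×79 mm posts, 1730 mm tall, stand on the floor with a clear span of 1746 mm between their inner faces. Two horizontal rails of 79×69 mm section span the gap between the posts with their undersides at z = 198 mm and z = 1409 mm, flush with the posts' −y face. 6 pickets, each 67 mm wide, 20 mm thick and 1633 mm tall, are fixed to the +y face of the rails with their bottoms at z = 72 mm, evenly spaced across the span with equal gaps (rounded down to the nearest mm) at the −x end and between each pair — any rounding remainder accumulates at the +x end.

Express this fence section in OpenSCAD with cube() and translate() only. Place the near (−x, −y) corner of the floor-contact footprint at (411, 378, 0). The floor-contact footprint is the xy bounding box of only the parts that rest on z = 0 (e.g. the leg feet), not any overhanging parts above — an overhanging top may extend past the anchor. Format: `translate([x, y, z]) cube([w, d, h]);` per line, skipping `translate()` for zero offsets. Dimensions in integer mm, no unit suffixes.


translate([411, 378, 0]) cube([79, 79, 1730]);
translate([2236, 378, 0]) cube([79, 79, 1730]);
translate([490, 378, 198]) cube([1746, 79, 69]);
translate([490, 378, 1409]) cube([1746, 79, 69]);
translate([682, 457, 72]) cube([67, 20, 1633]);
translate([941, 457, 72]) cube([67, 20, 1633]);
translate([1200, 457, 72]) cube([67, 20, 1633]);
translate([1459, 457, 72]) cube([67, 20, 1633]);
translate([1718, 457, 72]) cube([67, 20, 1633]);
translate([1977, 457, 72]) cube([67, 20, 1633]);


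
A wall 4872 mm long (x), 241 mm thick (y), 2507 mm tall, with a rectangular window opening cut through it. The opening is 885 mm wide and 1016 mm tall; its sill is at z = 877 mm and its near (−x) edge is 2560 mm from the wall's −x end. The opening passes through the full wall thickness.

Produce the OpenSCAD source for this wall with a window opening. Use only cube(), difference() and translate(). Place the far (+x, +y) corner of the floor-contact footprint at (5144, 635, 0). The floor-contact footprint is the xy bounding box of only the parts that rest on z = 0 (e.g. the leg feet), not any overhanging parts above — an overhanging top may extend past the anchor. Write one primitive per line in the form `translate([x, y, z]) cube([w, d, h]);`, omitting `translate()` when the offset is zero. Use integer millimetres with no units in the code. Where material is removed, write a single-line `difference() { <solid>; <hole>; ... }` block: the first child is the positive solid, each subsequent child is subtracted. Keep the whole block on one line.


difference() { translate([272, 394, 0]) cube([4872, 241, 2507]); translate([2832, 394, 877]) cube([885, 241, 1016]); }


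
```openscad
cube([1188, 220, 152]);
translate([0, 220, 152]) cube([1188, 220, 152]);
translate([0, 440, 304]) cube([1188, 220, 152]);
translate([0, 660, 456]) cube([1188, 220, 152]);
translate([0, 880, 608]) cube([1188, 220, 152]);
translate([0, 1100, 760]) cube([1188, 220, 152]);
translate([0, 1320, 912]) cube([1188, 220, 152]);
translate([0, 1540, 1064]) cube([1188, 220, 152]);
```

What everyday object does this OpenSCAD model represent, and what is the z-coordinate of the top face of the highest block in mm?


A staircase. The total rise is 1216 mm.

8 identical blocks, each offset up and back from the previous — a staircase. Each step is 152 mm tall and there are 8 of them, so the total rise is 8 × 152 = 1216 mm.


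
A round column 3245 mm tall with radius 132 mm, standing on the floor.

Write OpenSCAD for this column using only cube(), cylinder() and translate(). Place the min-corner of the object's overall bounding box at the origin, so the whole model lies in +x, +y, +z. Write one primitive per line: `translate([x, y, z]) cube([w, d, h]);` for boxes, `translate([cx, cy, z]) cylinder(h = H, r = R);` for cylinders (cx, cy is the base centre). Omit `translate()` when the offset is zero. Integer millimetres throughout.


translate([132, 132, 0]) cylinder(h = 3245, r = 132);


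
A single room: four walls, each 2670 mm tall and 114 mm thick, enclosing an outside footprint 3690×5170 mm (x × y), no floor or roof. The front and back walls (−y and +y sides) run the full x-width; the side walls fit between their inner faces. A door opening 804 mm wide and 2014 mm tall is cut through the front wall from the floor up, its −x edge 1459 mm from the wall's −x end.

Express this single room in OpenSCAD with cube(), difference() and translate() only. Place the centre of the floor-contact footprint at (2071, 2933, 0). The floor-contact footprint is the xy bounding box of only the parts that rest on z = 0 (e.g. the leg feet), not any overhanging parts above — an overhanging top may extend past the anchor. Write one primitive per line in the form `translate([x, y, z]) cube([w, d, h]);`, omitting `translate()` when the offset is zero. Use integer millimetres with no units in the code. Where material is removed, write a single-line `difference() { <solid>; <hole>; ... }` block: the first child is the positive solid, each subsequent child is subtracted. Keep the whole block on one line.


difference() { translate([226, 348, 0]) cube([3690, 114, 2670]); translate([1685, 348, 0]) cube([804, 114, 2014]); }
translate([226, 5404, 0]) cube([3690, 114, 2670]);
translate([226, 462, 0]) cube([114, 4942, 2670]);
translate([3802, 462, 0]) cube([114, 4942, 2670]);


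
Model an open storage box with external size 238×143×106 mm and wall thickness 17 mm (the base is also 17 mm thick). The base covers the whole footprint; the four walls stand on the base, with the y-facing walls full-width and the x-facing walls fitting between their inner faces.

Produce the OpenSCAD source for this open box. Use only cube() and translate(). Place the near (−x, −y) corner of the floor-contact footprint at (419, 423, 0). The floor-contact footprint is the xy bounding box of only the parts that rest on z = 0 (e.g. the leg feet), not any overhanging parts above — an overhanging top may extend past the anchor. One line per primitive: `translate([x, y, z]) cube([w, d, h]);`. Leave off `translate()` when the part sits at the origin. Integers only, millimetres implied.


translate([419, 423, 0]) cube([238, 143, 17]);
translate([419, 423, 17]) cube([238, 17, 89]);
translate([419, 549, 17]) cube([238, 17, 89]);
translate([419, 440, 17]) cube([17, 109, 89]);
translate([640, 440, 17]) cube([17, 109, 89]);


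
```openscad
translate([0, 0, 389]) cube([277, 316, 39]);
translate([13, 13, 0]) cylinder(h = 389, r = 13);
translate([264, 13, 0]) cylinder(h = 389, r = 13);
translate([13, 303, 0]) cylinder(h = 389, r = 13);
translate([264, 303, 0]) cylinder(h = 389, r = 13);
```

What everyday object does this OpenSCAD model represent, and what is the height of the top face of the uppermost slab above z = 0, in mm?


A stool. The seat height is 428 mm.

A 277×316×39 slab at z = 389 on four corner cylinders — a stool. The seat top is 389 + 39 = 428 mm.


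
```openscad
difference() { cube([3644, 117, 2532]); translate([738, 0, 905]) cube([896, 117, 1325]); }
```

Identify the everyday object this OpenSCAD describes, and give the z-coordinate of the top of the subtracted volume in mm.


A wall with a window opening. The window head height is 2230 mm.

A wall with a rectangular opening subtracted — a window. Sill at z = 905, opening 1325 mm tall, so the head is at 905 + 1325 = 2230 mm.


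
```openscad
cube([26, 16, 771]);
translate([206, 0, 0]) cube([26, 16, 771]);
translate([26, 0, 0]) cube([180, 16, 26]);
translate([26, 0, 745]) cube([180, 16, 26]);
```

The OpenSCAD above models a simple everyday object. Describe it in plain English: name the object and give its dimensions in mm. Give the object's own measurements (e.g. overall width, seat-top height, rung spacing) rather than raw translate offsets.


A rectangular picture frame lying in the x–z plane (depth along y). The opening is 180 mm wide (x) by 719 mm tall (z), surrounded by a border 26 mm wide on all four sides. The frame is 16 mm deep and is made of two full-height vertical stiles with two horizontal rails fitted between them.


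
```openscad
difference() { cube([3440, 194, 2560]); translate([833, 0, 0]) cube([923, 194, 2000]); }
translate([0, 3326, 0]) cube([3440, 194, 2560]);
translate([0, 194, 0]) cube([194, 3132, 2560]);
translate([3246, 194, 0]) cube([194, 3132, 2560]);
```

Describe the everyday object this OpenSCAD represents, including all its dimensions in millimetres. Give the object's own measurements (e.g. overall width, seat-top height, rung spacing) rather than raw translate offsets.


A single room: four walls, each 2560 mm tall and 194 mm thick, enclosing an outside footprint 3440×3520 mm (x × y), no floor or roof. The front and back walls (−y and +y sides) run the full x-width; the side walls fit between their inner faces. A door opening 923 mm wide and 2000 mm tall is cut through the front wall from the floor up, its −x edge 833 mm from the wall's −x end.


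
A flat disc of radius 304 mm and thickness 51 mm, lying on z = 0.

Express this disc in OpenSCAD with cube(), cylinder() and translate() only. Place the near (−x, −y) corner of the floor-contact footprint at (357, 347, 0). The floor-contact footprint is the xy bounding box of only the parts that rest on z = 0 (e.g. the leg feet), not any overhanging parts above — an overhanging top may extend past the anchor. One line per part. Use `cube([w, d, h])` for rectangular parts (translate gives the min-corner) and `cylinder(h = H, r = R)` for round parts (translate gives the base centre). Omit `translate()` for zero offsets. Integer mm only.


translate([661, 651, 0]) cylinder(h = 51, r = 304);


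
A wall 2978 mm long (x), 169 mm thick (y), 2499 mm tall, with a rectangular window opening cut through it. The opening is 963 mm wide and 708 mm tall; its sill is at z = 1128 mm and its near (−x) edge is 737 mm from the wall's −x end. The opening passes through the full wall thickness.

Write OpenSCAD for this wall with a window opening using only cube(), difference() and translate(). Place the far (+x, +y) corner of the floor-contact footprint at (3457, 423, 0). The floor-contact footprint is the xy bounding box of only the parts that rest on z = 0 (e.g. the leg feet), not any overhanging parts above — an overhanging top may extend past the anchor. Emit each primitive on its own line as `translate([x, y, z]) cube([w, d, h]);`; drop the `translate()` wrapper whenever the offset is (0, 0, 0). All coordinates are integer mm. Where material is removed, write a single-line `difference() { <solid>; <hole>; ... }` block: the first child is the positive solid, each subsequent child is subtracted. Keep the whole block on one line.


difference() { translate([479, 254, 0]) cube([2978, 169, 2499]); translate([1216, 254, 1128]) cube([963, 169, 708]); }


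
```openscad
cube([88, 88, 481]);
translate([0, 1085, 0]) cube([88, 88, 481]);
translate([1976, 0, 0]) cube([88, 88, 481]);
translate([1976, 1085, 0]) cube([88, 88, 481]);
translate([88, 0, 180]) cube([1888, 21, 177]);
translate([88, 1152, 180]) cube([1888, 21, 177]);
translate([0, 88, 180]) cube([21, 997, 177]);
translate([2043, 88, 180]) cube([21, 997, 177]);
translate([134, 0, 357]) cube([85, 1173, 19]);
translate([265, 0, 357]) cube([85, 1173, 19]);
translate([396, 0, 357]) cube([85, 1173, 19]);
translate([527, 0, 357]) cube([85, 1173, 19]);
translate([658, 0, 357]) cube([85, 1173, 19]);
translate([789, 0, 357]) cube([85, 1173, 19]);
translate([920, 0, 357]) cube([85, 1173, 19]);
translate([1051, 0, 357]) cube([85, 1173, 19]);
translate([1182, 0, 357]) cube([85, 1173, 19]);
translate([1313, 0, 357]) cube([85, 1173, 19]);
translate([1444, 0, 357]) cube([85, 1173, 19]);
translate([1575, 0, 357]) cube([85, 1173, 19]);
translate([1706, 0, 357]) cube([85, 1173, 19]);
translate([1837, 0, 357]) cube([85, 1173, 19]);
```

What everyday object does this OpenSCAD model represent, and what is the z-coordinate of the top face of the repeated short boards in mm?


A bed frame. The slat-top height is 376 mm.

Four posts, four rails, and a row of slats — a bed frame. Slats sit on the rails at z = 180 + 177 = 357; with slat thickness 19, the top is 376 mm.


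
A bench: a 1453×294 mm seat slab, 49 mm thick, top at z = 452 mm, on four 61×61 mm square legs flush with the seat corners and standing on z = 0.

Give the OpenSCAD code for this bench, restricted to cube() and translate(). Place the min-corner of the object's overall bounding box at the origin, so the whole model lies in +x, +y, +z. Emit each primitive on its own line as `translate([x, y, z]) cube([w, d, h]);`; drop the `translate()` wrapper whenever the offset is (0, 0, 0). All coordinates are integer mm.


translate([0, 0, 403]) cube([1453, 294, 49]);
cube([61, 61, 403]);
translate([0, 233, 0]) cube([61, 61, 403]);
translate([1392, 0, 0]) cube([61, 61, 403]);
translate([1392, 233, 0]) cube([61, 61, 403]);
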